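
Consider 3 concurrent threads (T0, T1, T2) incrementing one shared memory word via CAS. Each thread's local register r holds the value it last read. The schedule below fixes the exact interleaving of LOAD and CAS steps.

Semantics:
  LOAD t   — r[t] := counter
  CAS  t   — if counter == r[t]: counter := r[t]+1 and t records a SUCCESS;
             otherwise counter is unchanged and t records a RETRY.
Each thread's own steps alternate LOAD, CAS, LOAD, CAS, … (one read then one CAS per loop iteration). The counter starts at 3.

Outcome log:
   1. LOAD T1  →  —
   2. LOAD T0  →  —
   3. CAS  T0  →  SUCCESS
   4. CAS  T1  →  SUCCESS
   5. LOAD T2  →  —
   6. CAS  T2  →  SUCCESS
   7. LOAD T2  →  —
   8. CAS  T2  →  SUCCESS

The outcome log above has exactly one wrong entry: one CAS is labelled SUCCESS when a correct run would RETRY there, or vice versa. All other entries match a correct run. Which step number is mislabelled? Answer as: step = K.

Reference trace:
#1 T1 reads 3
#2 T0 reads 3
#3 T0 CAS(3→4) writes; counter now 4
#4 T1 CAS(3→4) fails; counter now 4
#5 T2 reads 4
#6 T2 CAS(4→5) writes; counter now 5
#7 T2 reads 5
#8 T2 CAS(5→6) writes; counter now 6
Flip is step 4.

step = 4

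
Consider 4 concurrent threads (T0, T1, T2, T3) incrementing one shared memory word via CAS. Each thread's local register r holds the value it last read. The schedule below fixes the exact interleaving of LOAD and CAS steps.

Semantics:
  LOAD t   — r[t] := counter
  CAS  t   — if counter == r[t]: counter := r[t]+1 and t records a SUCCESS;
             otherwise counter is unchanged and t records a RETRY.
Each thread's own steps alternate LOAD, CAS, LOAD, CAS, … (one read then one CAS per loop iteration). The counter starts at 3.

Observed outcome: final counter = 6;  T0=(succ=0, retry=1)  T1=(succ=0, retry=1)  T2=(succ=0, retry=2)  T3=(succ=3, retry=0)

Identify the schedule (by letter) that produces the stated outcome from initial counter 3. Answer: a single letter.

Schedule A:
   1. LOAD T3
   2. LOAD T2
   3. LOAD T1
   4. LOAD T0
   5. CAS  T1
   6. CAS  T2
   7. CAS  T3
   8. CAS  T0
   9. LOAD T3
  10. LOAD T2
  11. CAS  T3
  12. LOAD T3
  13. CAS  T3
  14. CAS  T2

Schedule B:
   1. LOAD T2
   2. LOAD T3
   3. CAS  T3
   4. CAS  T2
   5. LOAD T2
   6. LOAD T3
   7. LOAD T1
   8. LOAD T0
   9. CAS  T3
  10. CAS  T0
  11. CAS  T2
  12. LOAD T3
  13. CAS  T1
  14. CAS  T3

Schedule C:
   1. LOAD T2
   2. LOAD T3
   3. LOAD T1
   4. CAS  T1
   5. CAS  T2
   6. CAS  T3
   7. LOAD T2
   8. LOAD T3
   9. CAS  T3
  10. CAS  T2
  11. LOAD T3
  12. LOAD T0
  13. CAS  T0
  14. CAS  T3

Simulating candidate B:
#1 T2 reads 3
#2 T3 reads 3
#3 T3 CAS(3→4) writes; counter now 4
#4 T2 CAS(3→4) fails; counter now 4
#5 T2 reads 4
#6 T3 reads 4
#7 T1 reads 4
#8 T0 reads 4
#9 T3 CAS(4→5) writes; counter now 5
#10 T0 CAS(4→5) fails; counter now 5
#11 T2 CAS(4→5) fails; counter now 5
#12 T3 reads 5
#13 T1 CAS(4→5) fails; counter now 5
#14 T3 CAS(5→6) writes; counter now 6

B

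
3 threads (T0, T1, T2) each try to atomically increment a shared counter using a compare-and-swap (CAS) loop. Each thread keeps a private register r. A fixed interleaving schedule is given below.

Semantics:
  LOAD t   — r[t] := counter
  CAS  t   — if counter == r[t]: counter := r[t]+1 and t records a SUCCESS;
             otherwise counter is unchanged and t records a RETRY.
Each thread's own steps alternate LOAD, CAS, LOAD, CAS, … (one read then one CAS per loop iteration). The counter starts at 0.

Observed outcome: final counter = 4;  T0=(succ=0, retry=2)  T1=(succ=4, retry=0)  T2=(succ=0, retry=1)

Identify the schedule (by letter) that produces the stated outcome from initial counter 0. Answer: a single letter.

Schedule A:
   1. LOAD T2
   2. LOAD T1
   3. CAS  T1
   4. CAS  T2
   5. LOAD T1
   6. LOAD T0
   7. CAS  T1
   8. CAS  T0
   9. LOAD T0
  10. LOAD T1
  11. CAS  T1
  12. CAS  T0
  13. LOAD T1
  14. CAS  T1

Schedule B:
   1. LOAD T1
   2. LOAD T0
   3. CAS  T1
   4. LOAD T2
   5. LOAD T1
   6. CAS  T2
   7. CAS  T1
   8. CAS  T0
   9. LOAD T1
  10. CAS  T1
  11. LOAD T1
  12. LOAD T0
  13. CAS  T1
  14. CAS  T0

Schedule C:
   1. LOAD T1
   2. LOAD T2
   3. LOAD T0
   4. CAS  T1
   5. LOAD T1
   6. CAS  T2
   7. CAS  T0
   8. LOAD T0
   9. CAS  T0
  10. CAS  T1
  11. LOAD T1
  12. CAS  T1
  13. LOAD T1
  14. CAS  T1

A

Run A:
1. LOAD T2 → mem=0 r[T2]=0 [LOAD]
2. LOAD T1 → mem=0 r[T1]=0 [LOAD]
3. CAS T1 → mem=1 r[T1]=0 [OK]
4. CAS T2 → mem=1 r[T2]=0 [RETRY]
5. LOAD T1 → mem=1 r[T1]=1 [LOAD]
6. LOAD T0 → mem=1 r[T0]=1 [LOAD]
7. CAS T1 → mem=2 r[T1]=1 [OK]
8. CAS T0 → mem=2 r[T0]=1 [RETRY]
9. LOAD T0 → mem=2 r[T0]=2 [LOAD]
10. LOAD T1 → mem=2 r[T1]=2 [LOAD]
11. CAS T1 → mem=3 r[T1]=2 [OK]
12. CAS T0 → mem=3 r[T0]=2 [RETRY]
13. LOAD T1 → mem=3 r[T1]=3 [LOAD]
14. CAS T1 → mem=4 r[T1]=3 [OK]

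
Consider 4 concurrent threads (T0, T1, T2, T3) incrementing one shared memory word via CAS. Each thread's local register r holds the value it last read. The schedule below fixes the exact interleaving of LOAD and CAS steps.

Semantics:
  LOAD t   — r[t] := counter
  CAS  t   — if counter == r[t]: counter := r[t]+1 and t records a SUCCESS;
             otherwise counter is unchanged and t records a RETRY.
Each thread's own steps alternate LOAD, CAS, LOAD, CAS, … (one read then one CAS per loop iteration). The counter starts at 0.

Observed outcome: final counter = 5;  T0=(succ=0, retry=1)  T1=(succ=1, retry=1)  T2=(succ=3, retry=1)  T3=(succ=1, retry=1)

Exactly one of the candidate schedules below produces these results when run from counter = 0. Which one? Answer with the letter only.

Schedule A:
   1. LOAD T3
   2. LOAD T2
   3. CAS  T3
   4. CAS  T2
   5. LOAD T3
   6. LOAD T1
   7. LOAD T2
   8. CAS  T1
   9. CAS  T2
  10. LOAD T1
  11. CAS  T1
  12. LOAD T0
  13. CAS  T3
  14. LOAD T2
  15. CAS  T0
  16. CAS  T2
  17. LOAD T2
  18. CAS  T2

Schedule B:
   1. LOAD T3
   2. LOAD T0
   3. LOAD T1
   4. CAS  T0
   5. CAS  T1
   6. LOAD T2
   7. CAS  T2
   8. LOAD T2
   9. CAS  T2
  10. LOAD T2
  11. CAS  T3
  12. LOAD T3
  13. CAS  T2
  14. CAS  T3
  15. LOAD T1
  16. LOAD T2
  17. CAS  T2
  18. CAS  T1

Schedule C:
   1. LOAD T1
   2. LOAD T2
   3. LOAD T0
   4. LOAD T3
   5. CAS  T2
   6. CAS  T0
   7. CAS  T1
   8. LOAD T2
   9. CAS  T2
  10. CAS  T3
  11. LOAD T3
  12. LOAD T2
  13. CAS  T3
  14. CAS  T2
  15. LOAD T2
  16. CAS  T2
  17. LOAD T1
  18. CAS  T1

C

Run C:
1. LOAD T1 → mem=0 r[T1]=0 [LOAD]
2. LOAD T2 → mem=0 r[T2]=0 [LOAD]
3. LOAD T0 → mem=0 r[T0]=0 [LOAD]
4. LOAD T3 → mem=0 r[T3]=0 [LOAD]
5. CAS T2 → mem=1 r[T2]=0 [OK]
6. CAS T0 → mem=1 r[T0]=0 [RETRY]
7. CAS T1 → mem=1 r[T1]=0 [RETRY]
8. LOAD T2 → mem=1 r[T2]=1 [LOAD]
9. CAS T2 → mem=2 r[T2]=1 [OK]
10. CAS T3 → mem=2 r[T3]=0 [RETRY]
11. LOAD T3 → mem=2 r[T3]=2 [LOAD]
12. LOAD T2 → mem=2 r[T2]=2 [LOAD]
13. CAS T3 → mem=3 r[T3]=2 [OK]
14. CAS T2 → mem=3 r[T2]=2 [RETRY]
15. LOAD T2 → mem=3 r[T2]=3 [LOAD]
16. CAS T2 → mem=4 r[T2]=3 [OK]
17. LOAD T1 → mem=4 r[T1]=4 [LOAD]
18. CAS T1 → mem=5 r[T1]=4 [OK]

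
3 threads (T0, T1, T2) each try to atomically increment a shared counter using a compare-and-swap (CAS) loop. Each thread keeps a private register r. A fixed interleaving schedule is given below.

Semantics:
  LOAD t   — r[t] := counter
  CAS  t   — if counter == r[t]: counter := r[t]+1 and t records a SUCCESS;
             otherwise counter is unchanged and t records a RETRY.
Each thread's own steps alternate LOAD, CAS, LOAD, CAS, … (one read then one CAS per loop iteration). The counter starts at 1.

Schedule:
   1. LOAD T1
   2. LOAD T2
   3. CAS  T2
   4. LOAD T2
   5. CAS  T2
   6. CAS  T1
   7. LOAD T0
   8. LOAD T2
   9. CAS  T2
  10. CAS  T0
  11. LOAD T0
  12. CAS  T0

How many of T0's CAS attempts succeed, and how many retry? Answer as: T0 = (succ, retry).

T1 LOAD — after: cnt=1, r=1 — load
T2 LOAD — after: cnt=1, r=1 — load
T2 CAS — after: cnt=2, r=1 — ok
T2 LOAD — after: cnt=2, r=2 — load
T2 CAS — after: cnt=3, r=2 — ok
T1 CAS — after: cnt=3, r=1 — retry
T0 LOAD — after: cnt=3, r=3 — load
T2 LOAD — after: cnt=3, r=3 — load
T2 CAS — after: cnt=4, r=3 — ok
T0 CAS — after: cnt=4, r=3 — retry
T0 LOAD — after: cnt=4, r=4 — load
T0 CAS — after: cnt=5, r=4 — ok

T0 = (1, 1)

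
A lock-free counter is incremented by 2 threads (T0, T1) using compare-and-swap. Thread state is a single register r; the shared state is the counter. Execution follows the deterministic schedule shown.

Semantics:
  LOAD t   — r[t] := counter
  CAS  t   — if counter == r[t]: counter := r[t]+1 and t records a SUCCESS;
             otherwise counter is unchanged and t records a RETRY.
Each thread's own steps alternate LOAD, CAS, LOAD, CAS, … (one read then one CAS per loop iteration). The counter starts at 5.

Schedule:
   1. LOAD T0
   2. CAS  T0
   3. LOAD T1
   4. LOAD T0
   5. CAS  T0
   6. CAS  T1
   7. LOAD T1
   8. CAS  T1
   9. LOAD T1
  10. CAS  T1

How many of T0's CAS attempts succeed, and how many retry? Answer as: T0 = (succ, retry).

T0 = (2, 0)

1. LOAD T0 → mem=5 r[T0]=5 [LOAD]
2. CAS T0 → mem=6 r[T0]=5 [OK]
3. LOAD T1 → mem=6 r[T1]=6 [LOAD]
4. LOAD T0 → mem=6 r[T0]=6 [LOAD]
5. CAS T0 → mem=7 r[T0]=6 [OK]
6. CAS T1 → mem=7 r[T1]=6 [RETRY]
7. LOAD T1 → mem=7 r[T1]=7 [LOAD]
8. CAS T1 → mem=8 r[T1]=7 [OK]
9. LOAD T1 → mem=8 r[T1]=8 [LOAD]
10. CAS T1 → mem=9 r[T1]=8 [OK]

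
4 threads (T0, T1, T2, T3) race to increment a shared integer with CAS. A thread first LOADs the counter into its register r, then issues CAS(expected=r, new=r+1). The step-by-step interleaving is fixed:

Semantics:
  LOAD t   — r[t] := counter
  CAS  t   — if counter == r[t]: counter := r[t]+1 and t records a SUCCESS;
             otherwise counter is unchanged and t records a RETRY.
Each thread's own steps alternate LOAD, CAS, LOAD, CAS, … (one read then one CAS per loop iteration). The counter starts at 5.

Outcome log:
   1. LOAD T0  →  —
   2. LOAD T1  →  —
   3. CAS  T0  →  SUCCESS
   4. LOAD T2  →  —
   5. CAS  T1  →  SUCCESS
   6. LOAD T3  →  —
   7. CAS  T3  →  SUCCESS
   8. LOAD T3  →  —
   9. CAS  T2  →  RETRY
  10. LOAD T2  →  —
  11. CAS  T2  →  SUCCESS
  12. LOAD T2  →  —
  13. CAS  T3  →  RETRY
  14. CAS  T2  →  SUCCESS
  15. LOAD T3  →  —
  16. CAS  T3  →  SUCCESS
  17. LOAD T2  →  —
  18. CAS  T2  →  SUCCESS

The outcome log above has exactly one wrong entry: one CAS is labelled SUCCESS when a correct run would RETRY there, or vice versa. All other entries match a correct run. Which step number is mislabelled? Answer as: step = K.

step = 5

Re-executing:
1. LOAD T0 → mem=5 r[T0]=5 [LOAD]
2. LOAD T1 → mem=5 r[T1]=5 [LOAD]
3. CAS T0 → mem=6 r[T0]=5 [OK]
4. LOAD T2 → mem=6 r[T2]=6 [LOAD]
5. CAS T1 → mem=6 r[T1]=5 [RETRY]
6. LOAD T3 → mem=6 r[T3]=6 [LOAD]
7. CAS T3 → mem=7 r[T3]=6 [OK]
8. LOAD T3 → mem=7 r[T3]=7 [LOAD]
9. CAS T2 → mem=7 r[T2]=6 [RETRY]
10. LOAD T2 → mem=7 r[T2]=7 [LOAD]
11. CAS T2 → mem=8 r[T2]=7 [OK]
12. LOAD T2 → mem=8 r[T2]=8 [LOAD]
13. CAS T3 → mem=8 r[T3]=7 [RETRY]
14. CAS T2 → mem=9 r[T2]=8 [OK]
15. LOAD T3 → mem=9 r[T3]=9 [LOAD]
16. CAS T3 → mem=10 r[T3]=9 [OK]
17. LOAD T2 → mem=10 r[T2]=10 [LOAD]
18. CAS T2 → mem=11 r[T2]=10 [OK]
Log disagrees first at step 5.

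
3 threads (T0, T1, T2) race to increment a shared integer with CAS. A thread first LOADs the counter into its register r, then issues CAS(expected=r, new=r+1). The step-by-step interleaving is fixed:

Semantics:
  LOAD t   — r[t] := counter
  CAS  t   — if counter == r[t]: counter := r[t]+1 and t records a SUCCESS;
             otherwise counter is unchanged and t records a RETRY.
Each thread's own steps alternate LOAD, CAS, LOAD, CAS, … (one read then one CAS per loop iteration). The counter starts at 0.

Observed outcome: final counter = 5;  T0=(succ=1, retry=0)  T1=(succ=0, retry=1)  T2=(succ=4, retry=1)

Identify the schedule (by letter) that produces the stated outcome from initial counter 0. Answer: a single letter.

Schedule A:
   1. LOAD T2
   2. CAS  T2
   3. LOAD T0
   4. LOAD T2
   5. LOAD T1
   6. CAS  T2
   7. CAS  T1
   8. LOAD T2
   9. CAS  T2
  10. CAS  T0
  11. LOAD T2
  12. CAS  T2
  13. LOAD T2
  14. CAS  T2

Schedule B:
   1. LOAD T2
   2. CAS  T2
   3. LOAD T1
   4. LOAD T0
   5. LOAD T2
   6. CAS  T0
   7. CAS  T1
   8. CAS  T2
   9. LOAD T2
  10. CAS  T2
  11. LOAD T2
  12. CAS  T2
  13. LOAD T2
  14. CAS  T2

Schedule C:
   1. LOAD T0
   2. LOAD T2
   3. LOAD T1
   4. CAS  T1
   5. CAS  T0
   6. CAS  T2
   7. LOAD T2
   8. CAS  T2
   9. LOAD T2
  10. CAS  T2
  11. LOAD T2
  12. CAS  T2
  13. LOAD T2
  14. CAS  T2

B

Run B:
[1] T2.load  rd  (counter 0, T2.r 0)
[2] T2.cas  hit  (counter 1, T2.r 0)
[3] T1.load  rd  (counter 1, T1.r 1)
[4] T0.load  rd  (counter 1, T0.r 1)
[5] T2.load  rd  (counter 1, T2.r 1)
[6] T0.cas  hit  (counter 2, T0.r 1)
[7] T1.cas  miss  (counter 2, T1.r 1)
[8] T2.cas  miss  (counter 2, T2.r 1)
[9] T2.load  rd  (counter 2, T2.r 2)
[10] T2.cas  hit  (counter 3, T2.r 2)
[11] T2.load  rd  (counter 3, T2.r 3)
[12] T2.cas  hit  (counter 4, T2.r 3)
[13] T2.load  rd  (counter 4, T2.r 4)
[14] T2.cas  hit  (counter 5, T2.r 4)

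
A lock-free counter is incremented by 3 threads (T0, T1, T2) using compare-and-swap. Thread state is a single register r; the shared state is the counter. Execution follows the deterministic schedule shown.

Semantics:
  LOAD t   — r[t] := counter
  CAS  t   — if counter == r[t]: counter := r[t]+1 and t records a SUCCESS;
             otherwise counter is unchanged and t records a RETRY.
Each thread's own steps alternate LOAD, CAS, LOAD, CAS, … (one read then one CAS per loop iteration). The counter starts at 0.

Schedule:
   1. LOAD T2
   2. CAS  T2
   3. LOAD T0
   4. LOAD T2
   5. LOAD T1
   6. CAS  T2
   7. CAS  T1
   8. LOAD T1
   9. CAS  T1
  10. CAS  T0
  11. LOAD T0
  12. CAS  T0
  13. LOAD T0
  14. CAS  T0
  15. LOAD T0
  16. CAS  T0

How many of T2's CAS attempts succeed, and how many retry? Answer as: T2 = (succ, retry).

T2 = (2, 0)

   1) LOAD T2:  M=0  r_T2=0
   2) CAS  T2:  M=1  r_T2=0 ✓
   3) LOAD T0:  M=1  r_T0=1
   4) LOAD T2:  M=1  r_T2=1
   5) LOAD T1:  M=1  r_T1=1
   6) CAS  T2:  M=2  r_T2=1 ✓
   7) CAS  T1:  M=2  r_T1=1 ✗
   8) LOAD T1:  M=2  r_T1=2
   9) CAS  T1:  M=3  r_T1=2 ✓
  10) CAS  T0:  M=3  r_T0=1 ✗
  11) LOAD T0:  M=3  r_T0=3
  12) CAS  T0:  M=4  r_T0=3 ✓
  13) LOAD T0:  M=4  r_T0=4
  14) CAS  T0:  M=5  r_T0=4 ✓
  15) LOAD T0:  M=5  r_T0=5
  16) CAS  T0:  M=6  r_T0=5 ✓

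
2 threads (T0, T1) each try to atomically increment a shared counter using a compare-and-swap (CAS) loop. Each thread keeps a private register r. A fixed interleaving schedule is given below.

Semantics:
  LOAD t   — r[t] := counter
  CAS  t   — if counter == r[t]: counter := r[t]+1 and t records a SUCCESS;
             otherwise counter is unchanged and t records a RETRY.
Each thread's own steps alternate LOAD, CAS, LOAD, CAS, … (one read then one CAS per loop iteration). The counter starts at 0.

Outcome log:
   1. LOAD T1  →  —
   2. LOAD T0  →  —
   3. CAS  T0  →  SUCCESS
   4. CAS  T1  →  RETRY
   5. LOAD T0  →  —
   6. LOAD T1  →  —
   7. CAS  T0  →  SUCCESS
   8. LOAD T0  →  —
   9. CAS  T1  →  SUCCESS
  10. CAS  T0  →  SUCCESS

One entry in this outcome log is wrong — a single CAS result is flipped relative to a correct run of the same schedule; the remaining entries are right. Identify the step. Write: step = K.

Reference trace:
[1] T1.load  rd  (counter 0, T1.r 0)
[2] T0.load  rd  (counter 0, T0.r 0)
[3] T0.cas  hit  (counter 1, T0.r 0)
[4] T1.cas  miss  (counter 1, T1.r 0)
[5] T0.load  rd  (counter 1, T0.r 1)
[6] T1.load  rd  (counter 1, T1.r 1)
[7] T0.cas  hit  (counter 2, T0.r 1)
[8] T0.load  rd  (counter 2, T0.r 2)
[9] T1.cas  miss  (counter 2, T1.r 1)
[10] T0.cas  hit  (counter 3, T0.r 2)
Log disagrees first at step 9.

step = 9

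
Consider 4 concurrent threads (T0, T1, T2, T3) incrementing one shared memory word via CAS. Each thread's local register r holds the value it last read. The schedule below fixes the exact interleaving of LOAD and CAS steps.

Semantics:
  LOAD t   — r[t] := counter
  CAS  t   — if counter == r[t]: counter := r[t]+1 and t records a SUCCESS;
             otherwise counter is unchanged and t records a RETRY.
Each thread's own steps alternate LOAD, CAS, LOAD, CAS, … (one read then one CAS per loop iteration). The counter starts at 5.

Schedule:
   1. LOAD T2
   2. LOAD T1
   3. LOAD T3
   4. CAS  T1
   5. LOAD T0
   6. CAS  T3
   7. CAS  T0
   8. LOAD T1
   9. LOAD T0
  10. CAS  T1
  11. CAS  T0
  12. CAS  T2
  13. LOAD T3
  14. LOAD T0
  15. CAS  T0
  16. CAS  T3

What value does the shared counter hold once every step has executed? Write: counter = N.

counter = 9

1. LOAD T2 → mem=5 r[T2]=5 [LOAD]
2. LOAD T1 → mem=5 r[T1]=5 [LOAD]
3. LOAD T3 → mem=5 r[T3]=5 [LOAD]
4. CAS T1 → mem=6 r[T1]=5 [OK]
5. LOAD T0 → mem=6 r[T0]=6 [LOAD]
6. CAS T3 → mem=6 r[T3]=5 [RETRY]
7. CAS T0 → mem=7 r[T0]=6 [OK]
8. LOAD T1 → mem=7 r[T1]=7 [LOAD]
9. LOAD T0 → mem=7 r[T0]=7 [LOAD]
10. CAS T1 → mem=8 r[T1]=7 [OK]
11. CAS T0 → mem=8 r[T0]=7 [RETRY]
12. CAS T2 → mem=8 r[T2]=5 [RETRY]
13. LOAD T3 → mem=8 r[T3]=8 [LOAD]
14. LOAD T0 → mem=8 r[T0]=8 [LOAD]
15. CAS T0 → mem=9 r[T0]=8 [OK]
16. CAS T3 → mem=9 r[T3]=8 [RETRY]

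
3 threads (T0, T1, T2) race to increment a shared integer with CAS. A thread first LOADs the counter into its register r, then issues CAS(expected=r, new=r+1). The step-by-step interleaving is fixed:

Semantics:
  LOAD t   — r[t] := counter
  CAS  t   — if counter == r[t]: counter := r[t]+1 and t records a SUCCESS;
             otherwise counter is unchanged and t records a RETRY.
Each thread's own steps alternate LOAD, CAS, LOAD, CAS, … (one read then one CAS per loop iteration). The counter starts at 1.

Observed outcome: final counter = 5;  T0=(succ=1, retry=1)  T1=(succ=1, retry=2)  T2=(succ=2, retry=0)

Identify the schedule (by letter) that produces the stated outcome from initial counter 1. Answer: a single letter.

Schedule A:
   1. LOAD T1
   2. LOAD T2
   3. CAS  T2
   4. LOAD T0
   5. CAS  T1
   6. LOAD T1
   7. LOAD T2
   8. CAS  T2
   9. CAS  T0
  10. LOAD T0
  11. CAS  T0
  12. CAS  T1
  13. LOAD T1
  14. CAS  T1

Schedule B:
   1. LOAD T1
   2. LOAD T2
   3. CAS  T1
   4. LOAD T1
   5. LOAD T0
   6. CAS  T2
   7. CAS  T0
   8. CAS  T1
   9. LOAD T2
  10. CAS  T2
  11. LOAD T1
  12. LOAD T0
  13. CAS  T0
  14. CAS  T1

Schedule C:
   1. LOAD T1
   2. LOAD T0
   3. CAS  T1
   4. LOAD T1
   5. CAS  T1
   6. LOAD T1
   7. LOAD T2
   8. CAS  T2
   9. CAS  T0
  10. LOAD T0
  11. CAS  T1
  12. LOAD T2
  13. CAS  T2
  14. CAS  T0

Tracing schedule A:
T1 LOAD — after: cnt=1, r=1 — load
T2 LOAD — after: cnt=1, r=1 — load
T2 CAS — after: cnt=2, r=1 — ok
T0 LOAD — after: cnt=2, r=2 — load
T1 CAS — after: cnt=2, r=1 — retry
T1 LOAD — after: cnt=2, r=2 — load
T2 LOAD — after: cnt=2, r=2 — load
T2 CAS — after: cnt=3, r=2 — ok
T0 CAS — after: cnt=3, r=2 — retry
T0 LOAD — after: cnt=3, r=3 — load
T0 CAS — after: cnt=4, r=3 — ok
T1 CAS — after: cnt=4, r=2 — retry
T1 LOAD — after: cnt=4, r=4 — load
T1 CAS — after: cnt=5, r=4 — ok

A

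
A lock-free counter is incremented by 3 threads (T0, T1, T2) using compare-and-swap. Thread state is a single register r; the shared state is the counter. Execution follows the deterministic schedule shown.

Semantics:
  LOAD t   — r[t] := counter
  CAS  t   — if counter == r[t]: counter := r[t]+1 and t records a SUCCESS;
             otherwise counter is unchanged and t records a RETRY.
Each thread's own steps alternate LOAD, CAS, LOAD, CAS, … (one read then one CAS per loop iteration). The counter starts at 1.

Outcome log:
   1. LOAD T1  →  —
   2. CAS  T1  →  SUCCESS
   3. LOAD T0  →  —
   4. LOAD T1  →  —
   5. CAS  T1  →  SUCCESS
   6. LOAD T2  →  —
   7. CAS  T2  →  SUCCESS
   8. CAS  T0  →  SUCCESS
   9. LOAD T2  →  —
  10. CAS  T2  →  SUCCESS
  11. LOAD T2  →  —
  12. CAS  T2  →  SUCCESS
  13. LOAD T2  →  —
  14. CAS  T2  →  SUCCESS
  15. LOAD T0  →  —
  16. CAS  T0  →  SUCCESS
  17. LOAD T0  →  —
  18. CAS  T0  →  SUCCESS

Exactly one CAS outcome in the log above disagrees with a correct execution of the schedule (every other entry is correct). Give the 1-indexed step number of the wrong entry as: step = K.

step = 8

Correct run:
step 1: T1 LOAD ⇒ load; ctr=1 reg=1
step 2: T1 CAS ⇒ ok; ctr=2 reg=1
step 3: T0 LOAD ⇒ load; ctr=2 reg=2
step 4: T1 LOAD ⇒ load; ctr=2 reg=2
step 5: T1 CAS ⇒ ok; ctr=3 reg=2
step 6: T2 LOAD ⇒ load; ctr=3 reg=3
step 7: T2 CAS ⇒ ok; ctr=4 reg=3
step 8: T0 CAS ⇒ retry; ctr=4 reg=2
step 9: T2 LOAD ⇒ load; ctr=4 reg=4
step 10: T2 CAS ⇒ ok; ctr=5 reg=4
step 11: T2 LOAD ⇒ load; ctr=5 reg=5
step 12: T2 CAS ⇒ ok; ctr=6 reg=5
step 13: T2 LOAD ⇒ load; ctr=6 reg=6
step 14: T2 CAS ⇒ ok; ctr=7 reg=6
step 15: T0 LOAD ⇒ load; ctr=7 reg=7
step 16: T0 CAS ⇒ ok; ctr=8 reg=7
step 17: T0 LOAD ⇒ load; ctr=8 reg=8
step 18: T0 CAS ⇒ ok; ctr=9 reg=8
Flip is step 8.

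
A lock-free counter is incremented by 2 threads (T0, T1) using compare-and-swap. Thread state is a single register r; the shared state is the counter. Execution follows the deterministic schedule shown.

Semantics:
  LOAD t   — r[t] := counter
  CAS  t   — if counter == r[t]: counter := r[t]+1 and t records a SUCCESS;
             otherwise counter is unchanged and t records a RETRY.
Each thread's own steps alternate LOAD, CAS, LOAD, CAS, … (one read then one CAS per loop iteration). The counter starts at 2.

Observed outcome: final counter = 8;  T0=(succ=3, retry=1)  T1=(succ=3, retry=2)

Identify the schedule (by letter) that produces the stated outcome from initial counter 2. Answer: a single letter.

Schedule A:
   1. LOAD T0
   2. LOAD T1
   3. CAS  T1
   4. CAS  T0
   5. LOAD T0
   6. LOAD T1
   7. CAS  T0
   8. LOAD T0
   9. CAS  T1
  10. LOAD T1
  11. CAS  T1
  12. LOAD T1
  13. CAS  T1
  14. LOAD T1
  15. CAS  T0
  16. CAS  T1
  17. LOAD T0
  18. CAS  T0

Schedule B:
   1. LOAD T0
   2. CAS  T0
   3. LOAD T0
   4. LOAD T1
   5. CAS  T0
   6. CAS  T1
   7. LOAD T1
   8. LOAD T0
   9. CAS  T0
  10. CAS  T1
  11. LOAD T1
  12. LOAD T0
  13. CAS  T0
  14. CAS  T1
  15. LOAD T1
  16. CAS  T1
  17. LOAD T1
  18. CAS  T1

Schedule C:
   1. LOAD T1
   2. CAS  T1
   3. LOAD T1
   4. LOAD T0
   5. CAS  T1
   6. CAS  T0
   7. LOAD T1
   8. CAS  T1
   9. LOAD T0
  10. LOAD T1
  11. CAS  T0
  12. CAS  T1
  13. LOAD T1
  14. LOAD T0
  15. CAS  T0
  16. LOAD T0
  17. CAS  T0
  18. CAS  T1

C

Run C:
T1 LOAD — after: cnt=2, r=2 — load
T1 CAS — after: cnt=3, r=2 — ok
T1 LOAD — after: cnt=3, r=3 — load
T0 LOAD — after: cnt=3, r=3 — load
T1 CAS — after: cnt=4, r=3 — ok
T0 CAS — after: cnt=4, r=3 — retry
T1 LOAD — after: cnt=4, r=4 — load
T1 CAS — after: cnt=5, r=4 — ok
T0 LOAD — after: cnt=5, r=5 — load
T1 LOAD — after: cnt=5, r=5 — load
T0 CAS — after: cnt=6, r=5 — ok
T1 CAS — after: cnt=6, r=5 — retry
T1 LOAD — after: cnt=6, r=6 — load
T0 LOAD — after: cnt=6, r=6 — load
T0 CAS — after: cnt=7, r=6 — ok
T0 LOAD — after: cnt=7, r=7 — load
T0 CAS — after: cnt=8, r=7 — ok
T1 CAS — after: cnt=8, r=6 — retry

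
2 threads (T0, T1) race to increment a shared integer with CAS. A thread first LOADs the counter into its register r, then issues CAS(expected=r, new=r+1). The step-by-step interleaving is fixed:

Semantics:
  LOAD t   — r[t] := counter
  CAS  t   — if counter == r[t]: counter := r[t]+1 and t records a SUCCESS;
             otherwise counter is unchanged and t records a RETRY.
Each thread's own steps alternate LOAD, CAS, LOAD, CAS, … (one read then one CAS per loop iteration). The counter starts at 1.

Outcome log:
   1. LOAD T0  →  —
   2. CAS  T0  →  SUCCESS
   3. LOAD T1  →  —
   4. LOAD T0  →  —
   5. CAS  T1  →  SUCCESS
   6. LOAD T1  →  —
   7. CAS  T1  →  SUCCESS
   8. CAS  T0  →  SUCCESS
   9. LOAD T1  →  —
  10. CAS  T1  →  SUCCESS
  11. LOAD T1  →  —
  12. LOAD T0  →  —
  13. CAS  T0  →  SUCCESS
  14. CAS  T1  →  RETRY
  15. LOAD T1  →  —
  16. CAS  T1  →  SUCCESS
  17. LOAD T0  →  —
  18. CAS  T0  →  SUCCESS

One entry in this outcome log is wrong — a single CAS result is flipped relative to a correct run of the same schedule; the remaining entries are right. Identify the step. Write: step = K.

Re-executing:
#1 T0 reads 1
#2 T0 CAS(1→2) writes; counter now 2
#3 T1 reads 2
#4 T0 reads 2
#5 T1 CAS(2→3) writes; counter now 3
#6 T1 reads 3
#7 T1 CAS(3→4) writes; counter now 4
#8 T0 CAS(2→3) fails; counter now 4
#9 T1 reads 4
#10 T1 CAS(4→5) writes; counter now 5
#11 T1 reads 5
#12 T0 reads 5
#13 T0 CAS(5→6) writes; counter now 6
#14 T1 CAS(5→6) fails; counter now 6
#15 T1 reads 6
#16 T1 CAS(6→7) writes; counter now 7
#17 T0 reads 7
#18 T0 CAS(7→8) writes; counter now 8
Flip is step 8.

step = 8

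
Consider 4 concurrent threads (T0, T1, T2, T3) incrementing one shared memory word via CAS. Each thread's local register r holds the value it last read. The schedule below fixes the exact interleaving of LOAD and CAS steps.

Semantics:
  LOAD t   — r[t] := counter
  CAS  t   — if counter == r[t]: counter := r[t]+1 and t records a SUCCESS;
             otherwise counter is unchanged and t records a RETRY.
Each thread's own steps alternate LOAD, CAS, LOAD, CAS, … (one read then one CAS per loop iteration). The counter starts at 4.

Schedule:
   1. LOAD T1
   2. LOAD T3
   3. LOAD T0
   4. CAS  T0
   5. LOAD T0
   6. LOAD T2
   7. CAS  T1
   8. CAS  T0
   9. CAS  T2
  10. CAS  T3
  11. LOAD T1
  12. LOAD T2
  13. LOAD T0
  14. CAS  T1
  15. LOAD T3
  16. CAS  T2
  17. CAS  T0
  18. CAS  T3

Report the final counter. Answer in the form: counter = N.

counter = 8

1. LOAD T1 → mem=4 r[T1]=4 [LOAD]
2. LOAD T3 → mem=4 r[T3]=4 [LOAD]
3. LOAD T0 → mem=4 r[T0]=4 [LOAD]
4. CAS T0 → mem=5 r[T0]=4 [OK]
5. LOAD T0 → mem=5 r[T0]=5 [LOAD]
6. LOAD T2 → mem=5 r[T2]=5 [LOAD]
7. CAS T1 → mem=5 r[T1]=4 [RETRY]
8. CAS T0 → mem=6 r[T0]=5 [OK]
9. CAS T2 → mem=6 r[T2]=5 [RETRY]
10. CAS T3 → mem=6 r[T3]=4 [RETRY]
11. LOAD T1 → mem=6 r[T1]=6 [LOAD]
12. LOAD T2 → mem=6 r[T2]=6 [LOAD]
13. LOAD T0 → mem=6 r[T0]=6 [LOAD]
14. CAS T1 → mem=7 r[T1]=6 [OK]
15. LOAD T3 → mem=7 r[T3]=7 [LOAD]
16. CAS T2 → mem=7 r[T2]=6 [RETRY]
17. CAS T0 → mem=7 r[T0]=6 [RETRY]
18. CAS T3 → mem=8 r[T3]=7 [OK]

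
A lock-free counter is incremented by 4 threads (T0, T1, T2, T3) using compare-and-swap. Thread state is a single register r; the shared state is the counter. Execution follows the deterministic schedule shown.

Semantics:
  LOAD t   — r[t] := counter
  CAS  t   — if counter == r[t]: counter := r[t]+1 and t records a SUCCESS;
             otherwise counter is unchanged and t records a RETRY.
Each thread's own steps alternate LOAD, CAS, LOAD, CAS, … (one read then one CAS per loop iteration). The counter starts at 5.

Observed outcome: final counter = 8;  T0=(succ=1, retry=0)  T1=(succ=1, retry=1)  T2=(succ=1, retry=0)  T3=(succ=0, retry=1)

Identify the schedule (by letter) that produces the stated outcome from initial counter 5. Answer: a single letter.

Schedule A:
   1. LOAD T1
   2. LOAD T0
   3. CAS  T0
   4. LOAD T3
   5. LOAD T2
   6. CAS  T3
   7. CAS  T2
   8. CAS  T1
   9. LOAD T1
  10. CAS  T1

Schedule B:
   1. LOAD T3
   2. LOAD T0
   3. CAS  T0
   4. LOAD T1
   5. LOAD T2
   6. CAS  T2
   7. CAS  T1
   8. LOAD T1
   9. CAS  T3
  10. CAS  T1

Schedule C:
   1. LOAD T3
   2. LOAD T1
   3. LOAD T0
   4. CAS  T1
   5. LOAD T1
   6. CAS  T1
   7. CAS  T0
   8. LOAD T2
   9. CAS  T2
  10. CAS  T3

Run B:
#1 T3 reads 5
#2 T0 reads 5
#3 T0 CAS(5→6) writes; counter now 6
#4 T1 reads 6
#5 T2 reads 6
#6 T2 CAS(6→7) writes; counter now 7
#7 T1 CAS(6→7) fails; counter now 7
#8 T1 reads 7
#9 T3 CAS(5→6) fails; counter now 7
#10 T1 CAS(7→8) writes; counter now 8

B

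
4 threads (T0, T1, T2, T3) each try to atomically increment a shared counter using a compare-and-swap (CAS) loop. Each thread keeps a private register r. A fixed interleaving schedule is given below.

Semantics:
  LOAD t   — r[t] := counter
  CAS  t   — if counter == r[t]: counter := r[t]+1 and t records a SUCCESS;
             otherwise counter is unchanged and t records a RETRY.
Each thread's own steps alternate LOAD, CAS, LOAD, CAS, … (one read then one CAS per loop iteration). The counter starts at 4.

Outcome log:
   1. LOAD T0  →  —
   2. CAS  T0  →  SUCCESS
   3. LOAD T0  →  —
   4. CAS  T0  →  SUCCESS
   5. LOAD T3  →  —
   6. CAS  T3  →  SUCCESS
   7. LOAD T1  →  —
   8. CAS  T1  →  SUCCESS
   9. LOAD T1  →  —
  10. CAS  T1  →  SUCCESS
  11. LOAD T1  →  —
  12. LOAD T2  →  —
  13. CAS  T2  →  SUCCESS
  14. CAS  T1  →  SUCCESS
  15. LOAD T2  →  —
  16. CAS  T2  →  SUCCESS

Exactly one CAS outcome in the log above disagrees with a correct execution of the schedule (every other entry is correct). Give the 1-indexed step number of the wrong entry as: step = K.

Reference trace:
T0 LOAD — after: cnt=4, r=4 — load
T0 CAS — after: cnt=5, r=4 — ok
T0 LOAD — after: cnt=5, r=5 — load
T0 CAS — after: cnt=6, r=5 — ok
T3 LOAD — after: cnt=6, r=6 — load
T3 CAS — after: cnt=7, r=6 — ok
T1 LOAD — after: cnt=7, r=7 — load
T1 CAS — after: cnt=8, r=7 — ok
T1 LOAD — after: cnt=8, r=8 — load
T1 CAS — after: cnt=9, r=8 — ok
T1 LOAD — after: cnt=9, r=9 — load
T2 LOAD — after: cnt=9, r=9 — load
T2 CAS — after: cnt=10, r=9 — ok
T1 CAS — after: cnt=10, r=9 — retry
T2 LOAD — after: cnt=10, r=10 — load
T2 CAS — after: cnt=11, r=10 — ok
Log disagrees first at step 14.

step = 14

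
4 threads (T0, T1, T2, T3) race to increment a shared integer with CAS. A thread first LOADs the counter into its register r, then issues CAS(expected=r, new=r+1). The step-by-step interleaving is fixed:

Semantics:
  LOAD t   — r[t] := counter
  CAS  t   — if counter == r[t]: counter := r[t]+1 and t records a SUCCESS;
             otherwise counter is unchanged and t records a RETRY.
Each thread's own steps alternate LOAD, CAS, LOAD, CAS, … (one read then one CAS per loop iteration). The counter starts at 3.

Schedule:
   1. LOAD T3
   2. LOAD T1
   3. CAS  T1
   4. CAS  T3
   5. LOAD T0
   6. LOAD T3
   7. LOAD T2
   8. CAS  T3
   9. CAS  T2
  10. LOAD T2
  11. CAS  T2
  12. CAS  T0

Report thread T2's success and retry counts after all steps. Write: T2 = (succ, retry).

1. LOAD T3 → mem=3 r[T3]=3 [LOAD]
2. LOAD T1 → mem=3 r[T1]=3 [LOAD]
3. CAS T1 → mem=4 r[T1]=3 [OK]
4. CAS T3 → mem=4 r[T3]=3 [RETRY]
5. LOAD T0 → mem=4 r[T0]=4 [LOAD]
6. LOAD T3 → mem=4 r[T3]=4 [LOAD]
7. LOAD T2 → mem=4 r[T2]=4 [LOAD]
8. CAS T3 → mem=5 r[T3]=4 [OK]
9. CAS T2 → mem=5 r[T2]=4 [RETRY]
10. LOAD T2 → mem=5 r[T2]=5 [LOAD]
11. CAS T2 → mem=6 r[T2]=5 [OK]
12. CAS T0 → mem=6 r[T0]=4 [RETRY]

T2 = (1, 1)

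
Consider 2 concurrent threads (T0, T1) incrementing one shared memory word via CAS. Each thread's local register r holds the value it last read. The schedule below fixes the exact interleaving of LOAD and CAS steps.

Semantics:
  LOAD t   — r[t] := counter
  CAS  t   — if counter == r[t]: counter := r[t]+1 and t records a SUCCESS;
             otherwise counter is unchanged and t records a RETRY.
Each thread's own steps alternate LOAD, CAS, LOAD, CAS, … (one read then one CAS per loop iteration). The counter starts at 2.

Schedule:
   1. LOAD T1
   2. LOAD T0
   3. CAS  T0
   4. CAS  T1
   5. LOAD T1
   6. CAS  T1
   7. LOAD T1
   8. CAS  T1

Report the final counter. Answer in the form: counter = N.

counter = 5

   1) LOAD T1:  M=2  r_T1=2
   2) LOAD T0:  M=2  r_T0=2
   3) CAS  T0:  M=3  r_T0=2 ✓
   4) CAS  T1:  M=3  r_T1=2 ✗
   5) LOAD T1:  M=3  r_T1=3
   6) CAS  T1:  M=4  r_T1=3 ✓
   7) LOAD T1:  M=4  r_T1=4
   8) CAS  T1:  M=5  r_T1=4 ✓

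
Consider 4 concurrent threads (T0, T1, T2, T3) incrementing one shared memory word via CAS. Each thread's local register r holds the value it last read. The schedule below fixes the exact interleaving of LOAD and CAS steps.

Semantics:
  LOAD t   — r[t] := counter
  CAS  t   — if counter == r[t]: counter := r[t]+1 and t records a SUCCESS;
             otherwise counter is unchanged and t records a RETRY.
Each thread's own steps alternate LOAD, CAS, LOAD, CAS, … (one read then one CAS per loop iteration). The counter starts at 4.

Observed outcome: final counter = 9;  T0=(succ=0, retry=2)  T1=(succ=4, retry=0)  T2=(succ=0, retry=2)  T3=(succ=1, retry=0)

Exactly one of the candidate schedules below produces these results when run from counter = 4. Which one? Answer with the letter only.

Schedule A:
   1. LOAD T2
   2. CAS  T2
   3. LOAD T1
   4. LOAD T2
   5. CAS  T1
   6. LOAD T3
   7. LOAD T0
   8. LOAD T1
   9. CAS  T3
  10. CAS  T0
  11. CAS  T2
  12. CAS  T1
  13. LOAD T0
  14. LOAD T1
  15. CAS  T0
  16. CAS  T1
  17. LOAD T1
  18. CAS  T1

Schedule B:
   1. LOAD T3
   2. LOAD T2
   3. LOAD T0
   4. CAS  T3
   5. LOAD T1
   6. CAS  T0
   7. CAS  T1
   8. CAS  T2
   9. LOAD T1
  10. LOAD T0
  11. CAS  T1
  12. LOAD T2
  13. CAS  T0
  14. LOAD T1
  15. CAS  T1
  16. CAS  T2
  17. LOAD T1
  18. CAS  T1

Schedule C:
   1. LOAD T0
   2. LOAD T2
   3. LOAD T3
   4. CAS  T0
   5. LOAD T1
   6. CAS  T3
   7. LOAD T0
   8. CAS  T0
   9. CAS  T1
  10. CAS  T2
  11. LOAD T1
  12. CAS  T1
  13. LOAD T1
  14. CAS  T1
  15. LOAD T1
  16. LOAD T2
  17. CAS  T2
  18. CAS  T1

B

Tracing schedule B:
T3 LOAD — after: cnt=4, r=4 — load
T2 LOAD — after: cnt=4, r=4 — load
T0 LOAD — after: cnt=4, r=4 — load
T3 CAS — after: cnt=5, r=4 — ok
T1 LOAD — after: cnt=5, r=5 — load
T0 CAS — after: cnt=5, r=4 — retry
T1 CAS — after: cnt=6, r=5 — ok
T2 CAS — after: cnt=6, r=4 — retry
T1 LOAD — after: cnt=6, r=6 — load
T0 LOAD — after: cnt=6, r=6 — load
T1 CAS — after: cnt=7, r=6 — ok
T2 LOAD — after: cnt=7, r=7 — load
T0 CAS — after: cnt=7, r=6 — retry
T1 LOAD — after: cnt=7, r=7 — load
T1 CAS — after: cnt=8, r=7 — ok
T2 CAS — after: cnt=8, r=7 — retry
T1 LOAD — after: cnt=8, r=8 — load
T1 CAS — after: cnt=9, r=8 — ok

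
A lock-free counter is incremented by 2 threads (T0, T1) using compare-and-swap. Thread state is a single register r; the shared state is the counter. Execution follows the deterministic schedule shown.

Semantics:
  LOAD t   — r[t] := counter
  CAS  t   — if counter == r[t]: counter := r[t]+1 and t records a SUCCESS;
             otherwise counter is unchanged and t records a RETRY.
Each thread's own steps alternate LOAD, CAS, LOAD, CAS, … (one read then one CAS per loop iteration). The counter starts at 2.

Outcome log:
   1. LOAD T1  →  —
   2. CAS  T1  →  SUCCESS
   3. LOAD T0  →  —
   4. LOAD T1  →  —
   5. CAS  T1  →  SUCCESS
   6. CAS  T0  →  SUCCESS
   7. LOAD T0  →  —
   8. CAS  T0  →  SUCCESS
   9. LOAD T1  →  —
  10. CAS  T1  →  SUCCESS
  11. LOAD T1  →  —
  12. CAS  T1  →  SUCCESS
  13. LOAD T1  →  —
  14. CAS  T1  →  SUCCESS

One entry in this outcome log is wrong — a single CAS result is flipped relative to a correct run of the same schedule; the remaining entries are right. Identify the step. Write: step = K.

Re-executing:
T1 LOAD — after: cnt=2, r=2 — load
T1 CAS — after: cnt=3, r=2 — ok
T0 LOAD — after: cnt=3, r=3 — load
T1 LOAD — after: cnt=3, r=3 — load
T1 CAS — after: cnt=4, r=3 — ok
T0 CAS — after: cnt=4, r=3 — retry
T0 LOAD — after: cnt=4, r=4 — load
T0 CAS — after: cnt=5, r=4 — ok
T1 LOAD — after: cnt=5, r=5 — load
T1 CAS — after: cnt=6, r=5 — ok
T1 LOAD — after: cnt=6, r=6 — load
T1 CAS — after: cnt=7, r=6 — ok
T1 LOAD — after: cnt=7, r=7 — load
T1 CAS — after: cnt=8, r=7 — ok
Log disagrees first at step 6.

step = 6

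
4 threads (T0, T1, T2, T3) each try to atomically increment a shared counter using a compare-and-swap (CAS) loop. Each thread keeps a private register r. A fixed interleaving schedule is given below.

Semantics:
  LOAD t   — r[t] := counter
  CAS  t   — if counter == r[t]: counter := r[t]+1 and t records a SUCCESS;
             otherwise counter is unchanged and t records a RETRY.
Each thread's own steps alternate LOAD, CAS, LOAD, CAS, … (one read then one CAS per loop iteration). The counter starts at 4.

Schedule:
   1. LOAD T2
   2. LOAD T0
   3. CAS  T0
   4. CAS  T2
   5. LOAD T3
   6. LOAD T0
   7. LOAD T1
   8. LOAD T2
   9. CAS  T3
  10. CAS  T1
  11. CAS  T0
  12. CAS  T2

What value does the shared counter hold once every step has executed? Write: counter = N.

step 1: T2 LOAD ⇒ load; ctr=4 reg=4
step 2: T0 LOAD ⇒ load; ctr=4 reg=4
step 3: T0 CAS ⇒ ok; ctr=5 reg=4
step 4: T2 CAS ⇒ retry; ctr=5 reg=4
step 5: T3 LOAD ⇒ load; ctr=5 reg=5
step 6: T0 LOAD ⇒ load; ctr=5 reg=5
step 7: T1 LOAD ⇒ load; ctr=5 reg=5
step 8: T2 LOAD ⇒ load; ctr=5 reg=5
step 9: T3 CAS ⇒ ok; ctr=6 reg=5
step 10: T1 CAS ⇒ retry; ctr=6 reg=5
step 11: T0 CAS ⇒ retry; ctr=6 reg=5
step 12: T2 CAS ⇒ retry; ctr=6 reg=5

counter = 6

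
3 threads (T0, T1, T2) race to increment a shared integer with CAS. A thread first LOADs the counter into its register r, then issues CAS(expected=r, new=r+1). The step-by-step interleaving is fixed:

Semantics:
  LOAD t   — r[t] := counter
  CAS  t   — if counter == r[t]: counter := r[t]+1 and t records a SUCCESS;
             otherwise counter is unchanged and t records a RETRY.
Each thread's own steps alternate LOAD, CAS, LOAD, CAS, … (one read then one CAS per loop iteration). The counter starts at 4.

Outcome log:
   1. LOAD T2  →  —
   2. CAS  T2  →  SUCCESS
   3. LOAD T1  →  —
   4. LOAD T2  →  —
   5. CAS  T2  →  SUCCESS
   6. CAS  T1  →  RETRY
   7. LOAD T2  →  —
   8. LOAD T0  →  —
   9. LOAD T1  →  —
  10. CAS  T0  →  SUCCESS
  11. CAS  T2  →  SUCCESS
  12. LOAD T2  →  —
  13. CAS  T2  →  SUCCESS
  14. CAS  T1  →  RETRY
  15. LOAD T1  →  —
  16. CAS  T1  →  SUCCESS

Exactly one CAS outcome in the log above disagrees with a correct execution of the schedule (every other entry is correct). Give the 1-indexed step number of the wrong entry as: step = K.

step = 11

Reference trace:
step 1: T2 LOAD ⇒ load; ctr=4 reg=4
step 2: T2 CAS ⇒ ok; ctr=5 reg=4
step 3: T1 LOAD ⇒ load; ctr=5 reg=5
step 4: T2 LOAD ⇒ load; ctr=5 reg=5
step 5: T2 CAS ⇒ ok; ctr=6 reg=5
step 6: T1 CAS ⇒ retry; ctr=6 reg=5
step 7: T2 LOAD ⇒ load; ctr=6 reg=6
step 8: T0 LOAD ⇒ load; ctr=6 reg=6
step 9: T1 LOAD ⇒ load; ctr=6 reg=6
step 10: T0 CAS ⇒ ok; ctr=7 reg=6
step 11: T2 CAS ⇒ retry; ctr=7 reg=6
step 12: T2 LOAD ⇒ load; ctr=7 reg=7
step 13: T2 CAS ⇒ ok; ctr=8 reg=7
step 14: T1 CAS ⇒ retry; ctr=8 reg=6
step 15: T1 LOAD ⇒ load; ctr=8 reg=8
step 16: T1 CAS ⇒ ok; ctr=9 reg=8
Log disagrees first at step 11.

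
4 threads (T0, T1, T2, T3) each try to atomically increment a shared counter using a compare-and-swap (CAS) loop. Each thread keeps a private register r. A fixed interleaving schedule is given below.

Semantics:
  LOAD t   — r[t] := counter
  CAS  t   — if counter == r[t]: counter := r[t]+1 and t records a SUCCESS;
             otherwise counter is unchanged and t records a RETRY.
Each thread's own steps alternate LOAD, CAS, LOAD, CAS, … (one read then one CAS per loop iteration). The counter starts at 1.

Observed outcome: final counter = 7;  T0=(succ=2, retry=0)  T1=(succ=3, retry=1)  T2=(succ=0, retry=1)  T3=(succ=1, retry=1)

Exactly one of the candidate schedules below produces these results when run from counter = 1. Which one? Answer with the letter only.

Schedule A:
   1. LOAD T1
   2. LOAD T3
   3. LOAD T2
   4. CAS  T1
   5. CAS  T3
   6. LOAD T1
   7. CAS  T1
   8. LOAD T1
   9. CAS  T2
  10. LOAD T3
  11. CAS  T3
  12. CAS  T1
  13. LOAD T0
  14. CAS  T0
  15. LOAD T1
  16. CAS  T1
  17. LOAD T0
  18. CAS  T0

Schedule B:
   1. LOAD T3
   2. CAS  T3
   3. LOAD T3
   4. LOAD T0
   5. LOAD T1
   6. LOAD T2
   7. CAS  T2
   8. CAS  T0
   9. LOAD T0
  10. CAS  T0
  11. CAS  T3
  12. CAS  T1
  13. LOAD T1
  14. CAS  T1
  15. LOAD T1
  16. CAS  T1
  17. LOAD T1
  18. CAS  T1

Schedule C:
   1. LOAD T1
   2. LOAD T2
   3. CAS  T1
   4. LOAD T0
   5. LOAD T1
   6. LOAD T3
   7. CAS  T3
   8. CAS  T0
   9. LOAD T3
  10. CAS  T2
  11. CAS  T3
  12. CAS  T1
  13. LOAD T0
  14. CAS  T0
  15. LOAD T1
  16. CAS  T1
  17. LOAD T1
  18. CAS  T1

Simulating candidate A:
step 1: T1 LOAD ⇒ load; ctr=1 reg=1
step 2: T3 LOAD ⇒ load; ctr=1 reg=1
step 3: T2 LOAD ⇒ load; ctr=1 reg=1
step 4: T1 CAS ⇒ ok; ctr=2 reg=1
step 5: T3 CAS ⇒ retry; ctr=2 reg=1
step 6: T1 LOAD ⇒ load; ctr=2 reg=2
step 7: T1 CAS ⇒ ok; ctr=3 reg=2
step 8: T1 LOAD ⇒ load; ctr=3 reg=3
step 9: T2 CAS ⇒ retry; ctr=3 reg=1
step 10: T3 LOAD ⇒ load; ctr=3 reg=3
step 11: T3 CAS ⇒ ok; ctr=4 reg=3
step 12: T1 CAS ⇒ retry; ctr=4 reg=3
step 13: T0 LOAD ⇒ load; ctr=4 reg=4
step 14: T0 CAS ⇒ ok; ctr=5 reg=4
step 15: T1 LOAD ⇒ load; ctr=5 reg=5
step 16: T1 CAS ⇒ ok; ctr=6 reg=5
step 17: T0 LOAD ⇒ load; ctr=6 reg=6
step 18: T0 CAS ⇒ ok; ctr=7 reg=6

A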